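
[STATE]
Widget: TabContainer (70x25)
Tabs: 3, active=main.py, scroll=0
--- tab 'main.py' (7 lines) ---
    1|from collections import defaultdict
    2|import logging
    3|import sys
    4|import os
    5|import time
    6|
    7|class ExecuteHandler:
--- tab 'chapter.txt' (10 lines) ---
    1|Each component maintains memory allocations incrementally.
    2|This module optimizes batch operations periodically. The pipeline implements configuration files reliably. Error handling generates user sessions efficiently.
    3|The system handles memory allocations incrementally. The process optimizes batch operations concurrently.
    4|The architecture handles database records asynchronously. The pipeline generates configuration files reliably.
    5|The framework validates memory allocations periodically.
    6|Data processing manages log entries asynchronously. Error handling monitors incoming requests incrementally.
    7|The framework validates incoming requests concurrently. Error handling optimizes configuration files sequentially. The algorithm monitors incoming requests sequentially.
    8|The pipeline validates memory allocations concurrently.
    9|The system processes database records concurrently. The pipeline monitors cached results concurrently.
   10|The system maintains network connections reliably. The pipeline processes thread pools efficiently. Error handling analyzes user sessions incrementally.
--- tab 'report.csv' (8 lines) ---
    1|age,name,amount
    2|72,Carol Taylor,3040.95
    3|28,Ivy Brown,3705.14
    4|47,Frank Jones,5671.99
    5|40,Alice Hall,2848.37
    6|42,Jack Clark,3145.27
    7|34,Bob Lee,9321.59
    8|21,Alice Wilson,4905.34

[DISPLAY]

[main.py]│ chapter.txt │ report.csv                                   
──────────────────────────────────────────────────────────────────────
from collections import defaultdict                                   
import logging                                                        
import sys                                                            
import os                                                             
import time                                                           
                                                                      
class ExecuteHandler:                                                 
                                                                      
                                                                      
                                                                      
                                                                      
                                                                      
                                                                      
                                                                      
                                                                      
                                                                      
                                                                      
                                                                      
                                                                      
                                                                      
                                                                      
                                                                      
                                                                      


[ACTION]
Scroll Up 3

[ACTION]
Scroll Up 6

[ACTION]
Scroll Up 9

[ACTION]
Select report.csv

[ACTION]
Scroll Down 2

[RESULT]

 main.py │ chapter.txt │[report.csv]                                  
──────────────────────────────────────────────────────────────────────
28,Ivy Brown,3705.14                                                  
47,Frank Jones,5671.99                                                
40,Alice Hall,2848.37                                                 
42,Jack Clark,3145.27                                                 
34,Bob Lee,9321.59                                                    
21,Alice Wilson,4905.34                                               
                                                                      
                                                                      
                                                                      
                                                                      
                                                                      
                                                                      
                                                                      
                                                                      
                                                                      
                                                                      
                                                                      
                                                                      
                                                                      
                                                                      
                                                                      
                                                                      
                                                                      


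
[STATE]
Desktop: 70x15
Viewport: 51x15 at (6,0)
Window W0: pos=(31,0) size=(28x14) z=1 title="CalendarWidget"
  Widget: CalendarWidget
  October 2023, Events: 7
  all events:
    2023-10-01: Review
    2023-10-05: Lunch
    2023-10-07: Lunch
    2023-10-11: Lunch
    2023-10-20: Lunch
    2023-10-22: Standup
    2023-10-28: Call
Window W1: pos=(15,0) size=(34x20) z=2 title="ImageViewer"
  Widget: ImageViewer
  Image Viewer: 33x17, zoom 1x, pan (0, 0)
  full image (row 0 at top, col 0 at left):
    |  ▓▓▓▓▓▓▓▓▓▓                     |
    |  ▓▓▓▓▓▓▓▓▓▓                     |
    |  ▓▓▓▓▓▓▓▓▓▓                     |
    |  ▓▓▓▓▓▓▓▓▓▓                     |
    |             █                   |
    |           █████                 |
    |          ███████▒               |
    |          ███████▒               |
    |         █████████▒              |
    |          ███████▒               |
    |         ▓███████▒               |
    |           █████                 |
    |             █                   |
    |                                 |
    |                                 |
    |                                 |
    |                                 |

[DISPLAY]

         ┏━━━━━━━━━━━━━━━━━━━━━━━━━━━━━━━━┓━━━━━━━━
         ┃ ImageViewer                    ┃        
         ┠────────────────────────────────┨────────
         ┃  ▓▓▓▓▓▓▓▓▓▓                    ┃23      
         ┃  ▓▓▓▓▓▓▓▓▓▓                    ┃ Su     
         ┃  ▓▓▓▓▓▓▓▓▓▓                    ┃  1*    
         ┃  ▓▓▓▓▓▓▓▓▓▓                    ┃7*  8   
         ┃             █                  ┃4 15    
         ┃           █████                ┃1 22*   
         ┃          ███████▒              ┃* 29    
         ┃          ███████▒              ┃        
         ┃         █████████▒             ┃        
         ┃          ███████▒              ┃        
         ┃         ▓███████▒              ┃━━━━━━━━
         ┃           █████                ┃        


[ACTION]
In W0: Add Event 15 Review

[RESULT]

         ┏━━━━━━━━━━━━━━━━━━━━━━━━━━━━━━━━┓━━━━━━━━
         ┃ ImageViewer                    ┃        
         ┠────────────────────────────────┨────────
         ┃  ▓▓▓▓▓▓▓▓▓▓                    ┃23      
         ┃  ▓▓▓▓▓▓▓▓▓▓                    ┃ Su     
         ┃  ▓▓▓▓▓▓▓▓▓▓                    ┃  1*    
         ┃  ▓▓▓▓▓▓▓▓▓▓                    ┃7*  8   
         ┃             █                  ┃4 15*   
         ┃           █████                ┃1 22*   
         ┃          ███████▒              ┃* 29    
         ┃          ███████▒              ┃        
         ┃         █████████▒             ┃        
         ┃          ███████▒              ┃        
         ┃         ▓███████▒              ┃━━━━━━━━
         ┃           █████                ┃        


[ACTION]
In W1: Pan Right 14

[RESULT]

         ┏━━━━━━━━━━━━━━━━━━━━━━━━━━━━━━━━┓━━━━━━━━
         ┃ ImageViewer                    ┃        
         ┠────────────────────────────────┨────────
         ┃                                ┃23      
         ┃                                ┃ Su     
         ┃                                ┃  1*    
         ┃                                ┃7*  8   
         ┃                                ┃4 15*   
         ┃██                              ┃1 22*   
         ┃███▒                            ┃* 29    
         ┃███▒                            ┃        
         ┃████▒                           ┃        
         ┃███▒                            ┃        
         ┃███▒                            ┃━━━━━━━━
         ┃██                              ┃        


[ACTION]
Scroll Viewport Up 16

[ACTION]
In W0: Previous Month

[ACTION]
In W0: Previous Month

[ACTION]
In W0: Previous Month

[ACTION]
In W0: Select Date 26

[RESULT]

         ┏━━━━━━━━━━━━━━━━━━━━━━━━━━━━━━━━┓━━━━━━━━
         ┃ ImageViewer                    ┃        
         ┠────────────────────────────────┨────────
         ┃                                ┃        
         ┃                                ┃ Su     
         ┃                                ┃  2     
         ┃                                ┃  9     
         ┃                                ┃ 16     
         ┃██                              ┃ 23     
         ┃███▒                            ┃29 30   
         ┃███▒                            ┃        
         ┃████▒                           ┃        
         ┃███▒                            ┃        
         ┃███▒                            ┃━━━━━━━━
         ┃██                              ┃        


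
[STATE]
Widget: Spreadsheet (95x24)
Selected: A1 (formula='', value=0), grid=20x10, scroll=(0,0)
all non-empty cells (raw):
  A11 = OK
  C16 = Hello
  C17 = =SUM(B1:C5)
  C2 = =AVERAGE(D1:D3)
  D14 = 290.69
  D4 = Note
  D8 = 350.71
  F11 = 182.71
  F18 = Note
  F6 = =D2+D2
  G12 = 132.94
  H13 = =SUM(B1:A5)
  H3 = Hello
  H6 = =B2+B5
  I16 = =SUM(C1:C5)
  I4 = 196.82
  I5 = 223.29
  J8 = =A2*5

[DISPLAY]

A1:                                                                                            
       A       B       C       D       E       F       G       H       I       J               
-----------------------------------------------------------------------------------------------
  1      [0]       0       0       0       0       0       0       0       0       0           
  2        0       0       0       0       0       0       0       0       0       0           
  3        0       0       0       0       0       0       0Hello          0       0           
  4        0       0       0Note           0       0       0       0  196.82       0           
  5        0       0       0       0       0       0       0       0  223.29       0           
  6        0       0       0       0       0       0       0       0       0       0           
  7        0       0       0       0       0       0       0       0       0       0           
  8        0       0       0  350.71       0       0       0       0       0       0           
  9        0       0       0       0       0       0       0       0       0       0           
 10        0       0       0       0       0       0       0       0       0       0           
 11 OK             0       0       0       0  182.71       0       0       0       0           
 12        0       0       0       0       0       0  132.94       0       0       0           
 13        0       0       0       0       0       0       0       0       0       0           
 14        0       0       0  290.69       0       0       0       0       0       0           
 15        0       0       0       0       0       0       0       0       0       0           
 16        0       0Hello          0       0       0       0       0       0       0           
 17        0       0       0       0       0       0       0       0       0       0           
 18        0       0       0       0       0Note           0       0       0       0           
 19        0       0       0       0       0       0       0       0       0       0           
 20        0       0       0       0       0       0       0       0       0       0           
                                                                                               


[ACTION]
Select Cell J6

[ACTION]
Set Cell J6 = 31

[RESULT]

J6: 31                                                                                         
       A       B       C       D       E       F       G       H       I       J               
-----------------------------------------------------------------------------------------------
  1        0       0       0       0       0       0       0       0       0       0           
  2        0       0       0       0       0       0       0       0       0       0           
  3        0       0       0       0       0       0       0Hello          0       0           
  4        0       0       0Note           0       0       0       0  196.82       0           
  5        0       0       0       0       0       0       0       0  223.29       0           
  6        0       0       0       0       0       0       0       0       0    [31]           
  7        0       0       0       0       0       0       0       0       0       0           
  8        0       0       0  350.71       0       0       0       0       0       0           
  9        0       0       0       0       0       0       0       0       0       0           
 10        0       0       0       0       0       0       0       0       0       0           
 11 OK             0       0       0       0  182.71       0       0       0       0           
 12        0       0       0       0       0       0  132.94       0       0       0           
 13        0       0       0       0       0       0       0       0       0       0           
 14        0       0       0  290.69       0       0       0       0       0       0           
 15        0       0       0       0       0       0       0       0       0       0           
 16        0       0Hello          0       0       0       0       0       0       0           
 17        0       0       0       0       0       0       0       0       0       0           
 18        0       0       0       0       0Note           0       0       0       0           
 19        0       0       0       0       0       0       0       0       0       0           
 20        0       0       0       0       0       0       0       0       0       0           
                                                                                               


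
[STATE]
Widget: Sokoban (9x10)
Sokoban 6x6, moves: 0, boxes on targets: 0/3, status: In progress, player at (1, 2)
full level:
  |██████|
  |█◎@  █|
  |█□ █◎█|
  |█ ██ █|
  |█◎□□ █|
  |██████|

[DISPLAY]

██████   
█◎@  █   
█□ █◎█   
█ ██ █   
█◎□□ █   
██████   
Moves: 0 
         
         
         


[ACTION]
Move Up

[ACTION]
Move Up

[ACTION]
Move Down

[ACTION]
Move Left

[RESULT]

██████   
█◎   █   
█□@█◎█   
█ ██ █   
█◎□□ █   
██████   
Moves: 1 
         
         
         


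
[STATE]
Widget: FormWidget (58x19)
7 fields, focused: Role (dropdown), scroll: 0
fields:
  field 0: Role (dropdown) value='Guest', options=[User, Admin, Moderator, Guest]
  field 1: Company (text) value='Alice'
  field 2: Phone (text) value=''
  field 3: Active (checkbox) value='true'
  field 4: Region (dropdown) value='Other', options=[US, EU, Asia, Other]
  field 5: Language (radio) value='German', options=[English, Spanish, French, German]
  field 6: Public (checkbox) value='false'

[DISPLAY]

> Role:       [Guest                                    ▼]
  Company:    [Alice                                     ]
  Phone:      [                                          ]
  Active:     [x]                                         
  Region:     [Other                                    ▼]
  Language:   ( ) English  ( ) Spanish  ( ) French  (●) Ge
  Public:     [ ]                                         
                                                          
                                                          
                                                          
                                                          
                                                          
                                                          
                                                          
                                                          
                                                          
                                                          
                                                          
                                                          


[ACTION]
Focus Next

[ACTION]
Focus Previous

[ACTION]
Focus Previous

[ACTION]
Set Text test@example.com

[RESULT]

  Role:       [Guest                                    ▼]
  Company:    [Alice                                     ]
  Phone:      [                                          ]
  Active:     [x]                                         
  Region:     [Other                                    ▼]
  Language:   ( ) English  ( ) Spanish  ( ) French  (●) Ge
> Public:     [ ]                                         
                                                          
                                                          
                                                          
                                                          
                                                          
                                                          
                                                          
                                                          
                                                          
                                                          
                                                          
                                                          


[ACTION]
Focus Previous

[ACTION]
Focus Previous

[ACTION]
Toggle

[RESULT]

  Role:       [Guest                                    ▼]
  Company:    [Alice                                     ]
  Phone:      [                                          ]
  Active:     [x]                                         
> Region:     [Other                                    ▼]
  Language:   ( ) English  ( ) Spanish  ( ) French  (●) Ge
  Public:     [ ]                                         
                                                          
                                                          
                                                          
                                                          
                                                          
                                                          
                                                          
                                                          
                                                          
                                                          
                                                          
                                                          


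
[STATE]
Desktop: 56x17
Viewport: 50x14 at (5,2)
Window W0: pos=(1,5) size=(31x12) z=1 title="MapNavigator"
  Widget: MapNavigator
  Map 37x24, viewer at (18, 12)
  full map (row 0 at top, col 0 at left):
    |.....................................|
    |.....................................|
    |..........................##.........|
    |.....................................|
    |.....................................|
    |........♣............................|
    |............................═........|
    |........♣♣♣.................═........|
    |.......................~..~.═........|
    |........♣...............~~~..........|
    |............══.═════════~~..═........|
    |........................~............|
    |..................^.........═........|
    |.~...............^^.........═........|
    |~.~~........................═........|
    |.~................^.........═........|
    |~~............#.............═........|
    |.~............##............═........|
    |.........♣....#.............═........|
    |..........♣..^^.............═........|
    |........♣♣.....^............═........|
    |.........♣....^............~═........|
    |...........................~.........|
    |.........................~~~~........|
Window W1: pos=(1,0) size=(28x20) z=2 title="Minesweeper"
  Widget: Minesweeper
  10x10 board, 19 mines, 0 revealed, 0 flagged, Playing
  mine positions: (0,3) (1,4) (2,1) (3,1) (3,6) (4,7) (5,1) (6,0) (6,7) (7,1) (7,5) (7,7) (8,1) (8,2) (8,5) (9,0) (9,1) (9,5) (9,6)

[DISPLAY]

───────────────────────┨                          
■■■■■■■                ┃                          
■■■■■■■                ┃                          
■■■■■■■                ┃━━┓                       
■■■■■■■                ┃  ┃                       
■■■■■■■                ┃──┨                       
■■■■■■■                ┃..┃                       
■■■■■■■                ┃..┃                       
■■■■■■■                ┃..┃                       
■■■■■■■                ┃..┃                       
■■■■■■■                ┃..┃                       
                       ┃..┃                       
                       ┃..┃                       
                       ┃..┃                       


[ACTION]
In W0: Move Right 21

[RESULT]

───────────────────────┨                          
■■■■■■■                ┃                          
■■■■■■■                ┃                          
■■■■■■■                ┃━━┓                       
■■■■■■■                ┃  ┃                       
■■■■■■■                ┃──┨                       
■■■■■■■                ┃  ┃                       
■■■■■■■                ┃  ┃                       
■■■■■■■                ┃  ┃                       
■■■■■■■                ┃  ┃                       
■■■■■■■                ┃  ┃                       
                       ┃  ┃                       
                       ┃  ┃                       
                       ┃  ┃                       


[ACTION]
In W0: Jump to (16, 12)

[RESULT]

───────────────────────┨                          
■■■■■■■                ┃                          
■■■■■■■                ┃                          
■■■■■■■                ┃━━┓                       
■■■■■■■                ┃  ┃                       
■■■■■■■                ┃──┨                       
■■■■■■■                ┃..┃                       
■■■■■■■                ┃..┃                       
■■■■■■■                ┃..┃                       
■■■■■■■                ┃..┃                       
■■■■■■■                ┃..┃                       
                       ┃..┃                       
                       ┃..┃                       
                       ┃..┃                       


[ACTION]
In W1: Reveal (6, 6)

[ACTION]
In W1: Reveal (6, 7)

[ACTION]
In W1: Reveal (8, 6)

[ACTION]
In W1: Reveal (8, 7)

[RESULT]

───────────────────────┨                          
✹■■■■■■                ┃                          
■✹■■■■■                ┃                          
■■■■■■■                ┃━━┓                       
■■■✹■■■                ┃  ┃                       
■■■■✹■■                ┃──┨                       
■■■■■■■                ┃..┃                       
■■■3✹■■                ┃..┃                       
■■✹■✹■■                ┃..┃                       
■■✹■■■■                ┃..┃                       
■■✹✹■■■                ┃..┃                       
                       ┃..┃                       
                       ┃..┃                       
                       ┃..┃                       


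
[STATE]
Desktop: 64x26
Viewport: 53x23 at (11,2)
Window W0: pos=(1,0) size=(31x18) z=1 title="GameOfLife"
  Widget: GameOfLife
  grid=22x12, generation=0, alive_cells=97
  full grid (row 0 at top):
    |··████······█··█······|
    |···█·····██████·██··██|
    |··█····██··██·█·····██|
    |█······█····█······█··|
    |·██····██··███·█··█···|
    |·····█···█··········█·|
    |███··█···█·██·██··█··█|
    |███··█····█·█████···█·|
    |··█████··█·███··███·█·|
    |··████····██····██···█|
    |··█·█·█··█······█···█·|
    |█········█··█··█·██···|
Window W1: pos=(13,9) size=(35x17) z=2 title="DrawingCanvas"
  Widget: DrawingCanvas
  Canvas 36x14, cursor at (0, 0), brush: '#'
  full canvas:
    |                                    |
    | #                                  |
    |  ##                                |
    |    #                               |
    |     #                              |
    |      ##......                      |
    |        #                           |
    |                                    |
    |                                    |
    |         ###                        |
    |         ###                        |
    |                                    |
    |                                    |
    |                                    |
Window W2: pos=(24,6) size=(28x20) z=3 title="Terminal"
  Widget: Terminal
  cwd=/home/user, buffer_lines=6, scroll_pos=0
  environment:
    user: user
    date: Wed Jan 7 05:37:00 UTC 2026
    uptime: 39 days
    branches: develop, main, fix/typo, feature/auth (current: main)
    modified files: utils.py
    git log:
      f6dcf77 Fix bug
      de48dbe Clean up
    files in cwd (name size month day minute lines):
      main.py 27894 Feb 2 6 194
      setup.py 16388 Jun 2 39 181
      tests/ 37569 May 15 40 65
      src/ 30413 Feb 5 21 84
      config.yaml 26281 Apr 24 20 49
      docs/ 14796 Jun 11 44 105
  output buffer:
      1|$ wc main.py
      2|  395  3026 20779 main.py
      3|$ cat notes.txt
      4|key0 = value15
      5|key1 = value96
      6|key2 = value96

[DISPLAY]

────────────────────┨                                
                    ┃                                
···█··█······       ┃                                
██████·██··██       ┃                                
··██·█·····██┏━━━━━━━━━━━━━━━━━━━━━━━━━━┓            
···█······█··┃ Terminal                 ┃            
··███·█··█···┠──────────────────────────┨            
█·┏━━━━━━━━━━┃$ wc main.py              ┃            
█·┃ DrawingCa┃  395  3026 20779 main.py ┃            
·█┠──────────┃$ cat notes.txt           ┃            
█·┃+         ┃key0 = value15            ┃            
·█┃ #        ┃key1 = value96            ┃            
█·┃  ##      ┃key2 = value96            ┃            
█·┃    #     ┃$ █                       ┃            
  ┃     #    ┃                          ┃            
━━┃      ##..┃                          ┃            
  ┃        # ┃                          ┃            
  ┃          ┃                          ┃            
  ┃          ┃                          ┃            
  ┃         #┃                          ┃            
  ┃         #┃                          ┃            
  ┃          ┃                          ┃            
  ┃          ┃                          ┃            


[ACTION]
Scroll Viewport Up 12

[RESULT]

━━━━━━━━━━━━━━━━━━━━┓                                
fe                  ┃                                
────────────────────┨                                
                    ┃                                
···█··█······       ┃                                
██████·██··██       ┃                                
··██·█·····██┏━━━━━━━━━━━━━━━━━━━━━━━━━━┓            
···█······█··┃ Terminal                 ┃            
··███·█··█···┠──────────────────────────┨            
█·┏━━━━━━━━━━┃$ wc main.py              ┃            
█·┃ DrawingCa┃  395  3026 20779 main.py ┃            
·█┠──────────┃$ cat notes.txt           ┃            
█·┃+         ┃key0 = value15            ┃            
·█┃ #        ┃key1 = value96            ┃            
█·┃  ##      ┃key2 = value96            ┃            
█·┃    #     ┃$ █                       ┃            
  ┃     #    ┃                          ┃            
━━┃      ##..┃                          ┃            
  ┃        # ┃                          ┃            
  ┃          ┃                          ┃            
  ┃          ┃                          ┃            
  ┃         #┃                          ┃            
  ┃         #┃                          ┃            


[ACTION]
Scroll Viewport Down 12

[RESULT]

                    ┃                                
···█··█······       ┃                                
██████·██··██       ┃                                
··██·█·····██┏━━━━━━━━━━━━━━━━━━━━━━━━━━┓            
···█······█··┃ Terminal                 ┃            
··███·█··█···┠──────────────────────────┨            
█·┏━━━━━━━━━━┃$ wc main.py              ┃            
█·┃ DrawingCa┃  395  3026 20779 main.py ┃            
·█┠──────────┃$ cat notes.txt           ┃            
█·┃+         ┃key0 = value15            ┃            
·█┃ #        ┃key1 = value96            ┃            
█·┃  ##      ┃key2 = value96            ┃            
█·┃    #     ┃$ █                       ┃            
  ┃     #    ┃                          ┃            
━━┃      ##..┃                          ┃            
  ┃        # ┃                          ┃            
  ┃          ┃                          ┃            
  ┃          ┃                          ┃            
  ┃         #┃                          ┃            
  ┃         #┃                          ┃            
  ┃          ┃                          ┃            
  ┃          ┃                          ┃            
  ┗━━━━━━━━━━┗━━━━━━━━━━━━━━━━━━━━━━━━━━┛            


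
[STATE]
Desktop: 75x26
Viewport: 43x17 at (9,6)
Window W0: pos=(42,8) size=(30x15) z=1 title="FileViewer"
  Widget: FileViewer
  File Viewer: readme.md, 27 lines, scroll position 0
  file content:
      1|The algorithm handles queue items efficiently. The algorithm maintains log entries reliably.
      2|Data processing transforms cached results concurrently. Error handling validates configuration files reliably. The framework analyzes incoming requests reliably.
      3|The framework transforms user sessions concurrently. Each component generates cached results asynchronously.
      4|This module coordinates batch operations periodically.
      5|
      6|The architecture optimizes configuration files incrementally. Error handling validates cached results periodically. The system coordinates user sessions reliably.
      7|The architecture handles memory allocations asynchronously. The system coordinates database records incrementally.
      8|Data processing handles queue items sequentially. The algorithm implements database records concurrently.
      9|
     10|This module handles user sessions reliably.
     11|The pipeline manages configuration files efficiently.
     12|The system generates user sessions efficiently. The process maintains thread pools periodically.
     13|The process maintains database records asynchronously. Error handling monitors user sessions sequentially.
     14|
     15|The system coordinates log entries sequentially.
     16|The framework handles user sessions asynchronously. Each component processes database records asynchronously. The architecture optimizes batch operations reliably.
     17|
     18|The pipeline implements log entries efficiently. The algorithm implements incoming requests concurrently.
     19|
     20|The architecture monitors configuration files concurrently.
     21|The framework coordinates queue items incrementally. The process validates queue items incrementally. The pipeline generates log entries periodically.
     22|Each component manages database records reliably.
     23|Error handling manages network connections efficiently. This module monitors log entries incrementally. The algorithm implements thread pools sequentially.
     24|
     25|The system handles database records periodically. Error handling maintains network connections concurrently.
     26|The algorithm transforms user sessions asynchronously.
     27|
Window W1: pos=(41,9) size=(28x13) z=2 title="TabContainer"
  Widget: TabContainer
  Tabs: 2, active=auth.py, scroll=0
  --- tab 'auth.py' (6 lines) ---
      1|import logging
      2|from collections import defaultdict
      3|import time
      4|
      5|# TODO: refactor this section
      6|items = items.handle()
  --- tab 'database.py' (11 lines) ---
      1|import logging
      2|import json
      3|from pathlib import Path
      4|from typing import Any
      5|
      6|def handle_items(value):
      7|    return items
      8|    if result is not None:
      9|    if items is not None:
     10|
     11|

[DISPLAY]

                                           
                                           
                                 ┏━━━━━━━━━
                                ┏━━━━━━━━━━
                                ┃ TabContai
                                ┠──────────
                                ┃[auth.py]│
                                ┃──────────
                                ┃import log
                                ┃from colle
                                ┃import tim
                                ┃          
                                ┃# TODO: re
                                ┃items = it
                                ┃          
                                ┗━━━━━━━━━━
                                 ┗━━━━━━━━━


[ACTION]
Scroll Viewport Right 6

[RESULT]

                                           
                                           
                           ┏━━━━━━━━━━━━━━━
                          ┏━━━━━━━━━━━━━━━━
                          ┃ TabContainer   
                          ┠────────────────
                          ┃[auth.py]│ datab
                          ┃────────────────
                          ┃import logging  
                          ┃from collections
                          ┃import time     
                          ┃                
                          ┃# TODO: refactor
                          ┃items = items.ha
                          ┃                
                          ┗━━━━━━━━━━━━━━━━
                           ┗━━━━━━━━━━━━━━━


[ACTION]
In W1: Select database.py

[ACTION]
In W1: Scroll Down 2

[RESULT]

                                           
                                           
                           ┏━━━━━━━━━━━━━━━
                          ┏━━━━━━━━━━━━━━━━
                          ┃ TabContainer   
                          ┠────────────────
                          ┃ auth.py │[datab
                          ┃────────────────
                          ┃from pathlib imp
                          ┃from typing impo
                          ┃                
                          ┃def handle_items
                          ┃    return items
                          ┃    if result is
                          ┃    if items is 
                          ┗━━━━━━━━━━━━━━━━
                           ┗━━━━━━━━━━━━━━━


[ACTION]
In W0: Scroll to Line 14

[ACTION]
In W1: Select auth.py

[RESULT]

                                           
                                           
                           ┏━━━━━━━━━━━━━━━
                          ┏━━━━━━━━━━━━━━━━
                          ┃ TabContainer   
                          ┠────────────────
                          ┃[auth.py]│ datab
                          ┃────────────────
                          ┃import logging  
                          ┃from collections
                          ┃import time     
                          ┃                
                          ┃# TODO: refactor
                          ┃items = items.ha
                          ┃                
                          ┗━━━━━━━━━━━━━━━━
                           ┗━━━━━━━━━━━━━━━
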